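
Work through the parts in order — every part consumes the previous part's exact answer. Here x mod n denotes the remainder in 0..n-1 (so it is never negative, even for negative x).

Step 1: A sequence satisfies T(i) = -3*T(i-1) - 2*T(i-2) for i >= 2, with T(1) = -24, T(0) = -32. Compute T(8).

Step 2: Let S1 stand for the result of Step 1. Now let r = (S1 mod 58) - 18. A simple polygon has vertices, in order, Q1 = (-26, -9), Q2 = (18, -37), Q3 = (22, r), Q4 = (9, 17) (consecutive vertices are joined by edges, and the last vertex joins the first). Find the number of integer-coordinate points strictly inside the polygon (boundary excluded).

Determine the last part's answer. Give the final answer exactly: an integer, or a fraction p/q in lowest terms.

1424

Step 1: T(2) = -3*(-24) - 2*(-32) = 136; iterating: T(2)=136, T(3)=-360, T(4)=808, T(5)=-1704, T(6)=3496, T(7)=-7080, T(8)=14248; answer 14248
Step 2: S1 = 14248; r = 20; cross terms: (-26*-37 - 18*-9)=1124, (18*20 - 22*-37)=1174, (22*17 - 9*20)=194, (9*-9 - -26*17)=361; twice the area = |2853| = 2853; area = 2853/2; boundary points = 4 + 1 + 1 + 1 = 7; strictly interior points = area - boundary/2 + 1 = 1424; answer 1424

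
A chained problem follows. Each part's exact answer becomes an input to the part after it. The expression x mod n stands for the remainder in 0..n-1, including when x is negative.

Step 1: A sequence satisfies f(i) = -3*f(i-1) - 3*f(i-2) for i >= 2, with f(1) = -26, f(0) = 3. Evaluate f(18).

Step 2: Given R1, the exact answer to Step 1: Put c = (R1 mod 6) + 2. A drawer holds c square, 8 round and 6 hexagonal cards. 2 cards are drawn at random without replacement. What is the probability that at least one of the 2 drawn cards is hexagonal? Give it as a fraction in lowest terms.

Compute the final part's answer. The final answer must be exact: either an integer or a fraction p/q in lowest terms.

31/57

Step 1: f(2) = -3*(-26) - 3*(3) = 69; iterating: f(2)=69, f(3)=-129, f(4)=180, f(5)=-153, f(6)=-81, f(7)=702, f(8)=-1863, f(9)=3483, f(10)=-4860, f(11)=4131, f(12)=2187, f(13)=-18954, f(14)=50301, f(15)=-94041, f(16)=131220, f(17)=-111537, f(18)=-59049; answer -59049
Step 2: R1 = -59049; c = 5; total draws C(19,2) = 171; complement C(13,2) = 78; favorable 171 - 78 = 93; P = 31/57; answer 31/57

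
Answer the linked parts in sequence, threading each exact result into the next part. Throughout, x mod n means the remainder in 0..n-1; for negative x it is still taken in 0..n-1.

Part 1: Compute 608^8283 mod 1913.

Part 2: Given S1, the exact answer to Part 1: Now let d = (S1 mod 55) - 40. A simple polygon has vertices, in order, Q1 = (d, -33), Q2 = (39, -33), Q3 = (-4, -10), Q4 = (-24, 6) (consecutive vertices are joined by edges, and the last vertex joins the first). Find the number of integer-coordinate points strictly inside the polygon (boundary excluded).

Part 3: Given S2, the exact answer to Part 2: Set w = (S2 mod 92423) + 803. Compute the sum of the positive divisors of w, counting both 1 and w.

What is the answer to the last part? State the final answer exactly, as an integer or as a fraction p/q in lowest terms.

3024

Part 1: squarings mod 1913: 608^1=608, 608^2=455, 608^4=421, 608^8=1245, 608^16=495, 608^32=161, 608^64=1052, 608^128=990, 608^256=644, 608^512=1528, 608^1024=924, 608^2048=578, 608^4096=1222, 608^8192=1144; 608^8283 = 608^1 * 608^2 * 608^8 * 608^16 * 608^64 * 608^8192 = 569 (mod 1913); answer 569
Part 2: S1 = 569; d = -21; cross terms: (-21*-33 - 39*-33)=1980, (39*-10 - -4*-33)=-522, (-4*6 - -24*-10)=-264, (-24*-33 - -21*6)=918; twice the area = |2112| = 2112; area = 1056; boundary points = 60 + 1 + 4 + 3 = 68; strictly interior points = area - boundary/2 + 1 = 1023; answer 1023
Part 3: S2 = 1023; w = 1826; 1826 = 2 * 11 * 83; sigma = (1 + 2) * (1 + 11) * (1 + 83) = 3 * 12 * 84 = 3024; answer 3024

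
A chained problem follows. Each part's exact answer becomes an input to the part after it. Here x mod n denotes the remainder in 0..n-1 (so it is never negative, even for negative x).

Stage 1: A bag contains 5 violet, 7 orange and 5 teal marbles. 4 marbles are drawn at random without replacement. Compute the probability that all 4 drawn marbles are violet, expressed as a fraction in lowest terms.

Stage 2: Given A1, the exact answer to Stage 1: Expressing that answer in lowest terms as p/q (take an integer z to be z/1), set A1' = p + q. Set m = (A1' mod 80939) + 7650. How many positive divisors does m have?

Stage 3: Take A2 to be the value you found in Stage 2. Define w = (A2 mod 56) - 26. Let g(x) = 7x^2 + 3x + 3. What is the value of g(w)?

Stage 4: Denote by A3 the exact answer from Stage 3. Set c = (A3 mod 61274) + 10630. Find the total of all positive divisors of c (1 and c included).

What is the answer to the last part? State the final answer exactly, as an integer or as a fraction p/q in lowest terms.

Stage 1: total draws C(17,4) = 2380; favorable C(5,4) = 5; P = 1/476; answer 1/476
Stage 2: A1 = 1/476; threaded value p + q = 477; m = 8127; 8127 = 3^3 * 7 * 43; number of divisors = (3+1) * (1+1) * (1+1) = 16; answer 16
Stage 3: A2 = 16; w = -10; 7*(-10)^2 + 3*(-10)^1 + 3 = (700) + (-30) + (3) = 673; answer 673
Stage 4: A3 = 673; c = 11303; 11303 = 89 * 127; sigma = (1 + 89) * (1 + 127) = 90 * 128 = 11520; answer 11520

11520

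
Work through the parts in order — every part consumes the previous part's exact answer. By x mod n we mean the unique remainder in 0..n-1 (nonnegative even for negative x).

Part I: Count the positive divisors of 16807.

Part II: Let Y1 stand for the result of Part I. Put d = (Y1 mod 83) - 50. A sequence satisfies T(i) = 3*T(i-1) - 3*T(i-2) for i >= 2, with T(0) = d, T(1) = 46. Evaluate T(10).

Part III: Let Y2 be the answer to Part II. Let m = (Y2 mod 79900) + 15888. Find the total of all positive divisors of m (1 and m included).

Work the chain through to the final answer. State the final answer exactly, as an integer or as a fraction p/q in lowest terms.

Part I: 16807 = 7^5; number of divisors = (5+1) = 6; answer 6
Part II: Y1 = 6; d = -44; T(2) = 3*(46) - 3*(-44) = 270; iterating: T(2)=270, T(3)=672, T(4)=1206, T(5)=1602, T(6)=1188, T(7)=-1242, T(8)=-7290, T(9)=-18144, T(10)=-32562; answer -32562
Part III: Y2 = -32562; m = 63226; 63226 = 2 * 101 * 313; sigma = (1 + 2) * (1 + 101) * (1 + 313) = 3 * 102 * 314 = 96084; answer 96084

96084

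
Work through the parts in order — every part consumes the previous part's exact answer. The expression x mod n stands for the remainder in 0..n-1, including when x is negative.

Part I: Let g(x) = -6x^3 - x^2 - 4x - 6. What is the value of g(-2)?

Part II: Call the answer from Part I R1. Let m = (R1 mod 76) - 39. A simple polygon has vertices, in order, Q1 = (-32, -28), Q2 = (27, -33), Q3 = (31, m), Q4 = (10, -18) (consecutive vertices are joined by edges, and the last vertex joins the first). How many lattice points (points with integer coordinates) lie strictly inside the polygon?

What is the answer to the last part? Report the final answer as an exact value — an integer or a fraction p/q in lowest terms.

767

Part I: -6*(-2)^3 - 1*(-2)^2 - 4*(-2)^1 - 6 = (48) + (-4) + (8) + (-6) = 46; answer 46
Part II: R1 = 46; m = 7; cross terms: (-32*-33 - 27*-28)=1812, (27*7 - 31*-33)=1212, (31*-18 - 10*7)=-628, (10*-28 - -32*-18)=-856; twice the area = |1540| = 1540; area = 770; boundary points = 1 + 4 + 1 + 2 = 8; strictly interior points = area - boundary/2 + 1 = 767; answer 767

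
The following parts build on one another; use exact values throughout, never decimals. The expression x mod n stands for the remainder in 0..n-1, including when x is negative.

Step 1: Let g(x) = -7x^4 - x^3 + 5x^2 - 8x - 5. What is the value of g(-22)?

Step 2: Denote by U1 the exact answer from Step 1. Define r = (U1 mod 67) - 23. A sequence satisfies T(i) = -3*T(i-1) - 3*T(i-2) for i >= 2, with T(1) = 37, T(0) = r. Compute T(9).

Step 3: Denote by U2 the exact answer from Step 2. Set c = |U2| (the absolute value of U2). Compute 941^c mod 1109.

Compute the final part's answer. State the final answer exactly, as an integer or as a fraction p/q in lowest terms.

1070

Step 1: -7*(-22)^4 - 1*(-22)^3 + 5*(-22)^2 - 8*(-22)^1 - 5 = (-1639792) + (10648) + (2420) + (176) + (-5) = -1626553; answer -1626553
Step 2: U1 = -1626553; r = -17; T(2) = -3*(37) - 3*(-17) = -60; iterating: T(2)=-60, T(3)=69, T(4)=-27, T(5)=-126, T(6)=459, T(7)=-999, T(8)=1620, T(9)=-1863; answer -1863
Step 3: U2 = -1863; c = 1863; squarings mod 1109: 941^1=941, 941^2=499, 941^4=585, 941^8=653, 941^16=553, 941^32=834, 941^64=213, 941^128=1009, 941^256=19, 941^512=361, 941^1024=568; 941^1863 = 941^1 * 941^2 * 941^4 * 941^64 * 941^256 * 941^512 * 941^1024 = 1070 (mod 1109); answer 1070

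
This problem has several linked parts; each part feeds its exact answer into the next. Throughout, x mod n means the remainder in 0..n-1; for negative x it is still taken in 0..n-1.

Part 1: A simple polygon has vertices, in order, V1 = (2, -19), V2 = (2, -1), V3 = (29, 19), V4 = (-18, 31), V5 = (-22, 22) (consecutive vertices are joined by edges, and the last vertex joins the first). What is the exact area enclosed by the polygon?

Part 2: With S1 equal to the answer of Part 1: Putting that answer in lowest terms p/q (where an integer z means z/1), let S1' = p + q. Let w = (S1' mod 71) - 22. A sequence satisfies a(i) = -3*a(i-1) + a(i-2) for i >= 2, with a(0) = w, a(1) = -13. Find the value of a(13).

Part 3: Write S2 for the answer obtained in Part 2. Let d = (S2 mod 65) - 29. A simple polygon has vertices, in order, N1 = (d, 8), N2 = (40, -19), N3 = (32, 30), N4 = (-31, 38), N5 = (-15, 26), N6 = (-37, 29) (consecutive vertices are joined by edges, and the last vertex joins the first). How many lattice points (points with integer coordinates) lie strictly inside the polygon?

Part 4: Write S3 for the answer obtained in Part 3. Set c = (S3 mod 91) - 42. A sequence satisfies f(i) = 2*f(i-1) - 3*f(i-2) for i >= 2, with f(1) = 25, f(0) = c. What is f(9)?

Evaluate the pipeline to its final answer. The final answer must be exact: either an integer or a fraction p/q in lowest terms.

Part 1: cross terms: (2*-1 - 2*-19)=36, (2*19 - 29*-1)=67, (29*31 - -18*19)=1241, (-18*22 - -22*31)=286, (-22*-19 - 2*22)=374; twice the area = |2004| = 2004; area = 1002; answer 1002
Part 2: S1 = 1002; threaded value p + q = 1003; w = -13; a(2) = -3*(-13) + 1*(-13) = 26; iterating: a(2)=26, a(3)=-91, a(4)=299, a(5)=-988, a(6)=3263, a(7)=-10777, a(8)=35594, a(9)=-117559, a(10)=388271, a(11)=-1282372, a(12)=4235387, a(13)=-13988533; answer -13988533
Part 3: S2 = -13988533; d = 23; cross terms: (23*-19 - 40*8)=-757, (40*30 - 32*-19)=1808, (32*38 - -31*30)=2146, (-31*26 - -15*38)=-236, (-15*29 - -37*26)=527, (-37*8 - 23*29)=-963; twice the area = |2525| = 2525; area = 2525/2; boundary points = 1 + 1 + 1 + 4 + 1 + 3 = 11; strictly interior points = area - boundary/2 + 1 = 1258; answer 1258
Part 4: S3 = 1258; c = 33; f(2) = 2*(25) - 3*(33) = -49; iterating: f(2)=-49, f(3)=-173, f(4)=-199, f(5)=121, f(6)=839, f(7)=1315, f(8)=113, f(9)=-3719; answer -3719

-3719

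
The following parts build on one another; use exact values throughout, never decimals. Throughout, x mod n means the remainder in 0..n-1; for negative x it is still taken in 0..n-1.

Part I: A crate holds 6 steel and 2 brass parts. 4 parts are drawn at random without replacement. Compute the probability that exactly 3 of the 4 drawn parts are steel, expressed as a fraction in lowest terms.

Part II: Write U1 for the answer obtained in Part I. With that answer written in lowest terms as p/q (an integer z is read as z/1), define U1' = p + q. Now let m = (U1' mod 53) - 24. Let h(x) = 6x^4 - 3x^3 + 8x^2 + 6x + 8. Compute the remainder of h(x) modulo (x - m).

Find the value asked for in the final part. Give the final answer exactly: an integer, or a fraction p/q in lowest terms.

Part I: total draws C(8,4) = 70; favorable C(6,3)*C(2,1) = 40; P = 4/7; answer 4/7
Part II: U1 = 4/7; threaded value p + q = 11; m = -13; remainder = value at the root: 6*(-13)^4 - 3*(-13)^3 + 8*(-13)^2 + 6*(-13)^1 + 8 = (171366) + (6591) + (1352) + (-78) + (8) = 179239; answer 179239

179239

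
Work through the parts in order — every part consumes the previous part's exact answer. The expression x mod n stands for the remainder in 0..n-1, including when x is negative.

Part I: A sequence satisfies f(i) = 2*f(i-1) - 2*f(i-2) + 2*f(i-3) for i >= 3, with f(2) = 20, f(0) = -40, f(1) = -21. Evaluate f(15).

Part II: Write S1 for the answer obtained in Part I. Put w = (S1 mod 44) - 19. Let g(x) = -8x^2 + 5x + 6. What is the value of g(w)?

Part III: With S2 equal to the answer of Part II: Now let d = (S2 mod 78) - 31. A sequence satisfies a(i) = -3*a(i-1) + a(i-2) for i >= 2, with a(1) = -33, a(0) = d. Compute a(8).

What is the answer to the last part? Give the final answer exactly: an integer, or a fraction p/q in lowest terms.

141481

Part I: f(3) = 2*(20) - 2*(-21) + 2*(-40) = 2; iterating: f(3)=2, f(4)=-78, f(5)=-120, f(6)=-80, f(7)=-76, f(8)=-232, f(9)=-472, f(10)=-632, f(11)=-784, f(12)=-1248, f(13)=-2192, f(14)=-3456, f(15)=-5024; answer -5024
Part II: S1 = -5024; w = 17; -8*(17)^2 + 5*(17)^1 + 6 = (-2312) + (85) + (6) = -2221; answer -2221
Part III: S2 = -2221; d = 10; a(2) = -3*(-33) + 1*(10) = 109; iterating: a(2)=109, a(3)=-360, a(4)=1189, a(5)=-3927, a(6)=12970, a(7)=-42837, a(8)=141481; answer 141481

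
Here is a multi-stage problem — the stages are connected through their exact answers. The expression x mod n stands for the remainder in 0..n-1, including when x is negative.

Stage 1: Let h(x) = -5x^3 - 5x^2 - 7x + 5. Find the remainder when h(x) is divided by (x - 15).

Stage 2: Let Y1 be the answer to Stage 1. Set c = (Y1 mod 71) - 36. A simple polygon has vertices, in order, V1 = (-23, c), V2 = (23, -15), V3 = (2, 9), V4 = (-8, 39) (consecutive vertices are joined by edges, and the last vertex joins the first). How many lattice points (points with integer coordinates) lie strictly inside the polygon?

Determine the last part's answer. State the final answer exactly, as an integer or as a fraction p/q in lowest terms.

1286

Stage 1: remainder = value at the root: -5*(15)^3 - 5*(15)^2 - 7*(15)^1 + 5 = (-16875) + (-1125) + (-105) + (5) = -18100; answer -18100
Stage 2: Y1 = -18100; c = -31; cross terms: (-23*-15 - 23*-31)=1058, (23*9 - 2*-15)=237, (2*39 - -8*9)=150, (-8*-31 - -23*39)=1145; twice the area = |2590| = 2590; area = 1295; boundary points = 2 + 3 + 10 + 5 = 20; strictly interior points = area - boundary/2 + 1 = 1286; answer 1286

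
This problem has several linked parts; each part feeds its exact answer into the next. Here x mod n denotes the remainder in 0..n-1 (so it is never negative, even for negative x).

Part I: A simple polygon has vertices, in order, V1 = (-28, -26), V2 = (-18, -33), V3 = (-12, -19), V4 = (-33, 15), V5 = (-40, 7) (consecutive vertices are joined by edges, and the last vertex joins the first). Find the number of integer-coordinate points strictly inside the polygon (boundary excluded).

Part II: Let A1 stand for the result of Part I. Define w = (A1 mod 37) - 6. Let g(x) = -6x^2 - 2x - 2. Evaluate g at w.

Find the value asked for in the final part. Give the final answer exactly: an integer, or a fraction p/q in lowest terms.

Part I: cross terms: (-28*-33 - -18*-26)=456, (-18*-19 - -12*-33)=-54, (-12*15 - -33*-19)=-807, (-33*7 - -40*15)=369, (-40*-26 - -28*7)=1236; twice the area = |1200| = 1200; area = 600; boundary points = 1 + 2 + 1 + 1 + 3 = 8; strictly interior points = area - boundary/2 + 1 = 597; answer 597
Part II: A1 = 597; w = -1; -6*(-1)^2 - 2*(-1)^1 - 2 = (-6) + (2) + (-2) = -6; answer -6

-6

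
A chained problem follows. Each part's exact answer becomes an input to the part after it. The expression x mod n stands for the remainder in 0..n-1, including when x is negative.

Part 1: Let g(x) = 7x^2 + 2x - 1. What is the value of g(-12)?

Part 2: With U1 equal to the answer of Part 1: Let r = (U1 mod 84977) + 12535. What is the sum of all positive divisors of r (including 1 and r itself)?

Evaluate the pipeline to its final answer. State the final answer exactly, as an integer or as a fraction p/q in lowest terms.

Part 1: 7*(-12)^2 + 2*(-12)^1 - 1 = (1008) + (-24) + (-1) = 983; answer 983
Part 2: U1 = 983; r = 13518; 13518 = 2 * 3^2 * 751; sigma = (1 + 2) * (1 + 3 + 9) * (1 + 751) = 3 * 13 * 752 = 29328; answer 29328

29328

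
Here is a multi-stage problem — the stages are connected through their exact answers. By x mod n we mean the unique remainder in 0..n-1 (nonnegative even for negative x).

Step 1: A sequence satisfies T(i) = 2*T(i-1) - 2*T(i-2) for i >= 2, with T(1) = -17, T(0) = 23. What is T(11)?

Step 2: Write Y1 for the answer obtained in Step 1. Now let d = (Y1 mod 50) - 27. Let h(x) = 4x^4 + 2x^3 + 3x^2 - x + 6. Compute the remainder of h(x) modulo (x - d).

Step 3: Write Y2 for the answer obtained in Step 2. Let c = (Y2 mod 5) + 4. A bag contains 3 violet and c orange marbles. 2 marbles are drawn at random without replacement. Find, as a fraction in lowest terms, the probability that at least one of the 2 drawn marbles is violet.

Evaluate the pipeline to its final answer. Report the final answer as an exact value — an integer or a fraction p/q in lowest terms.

Step 1: T(2) = 2*(-17) - 2*(23) = -80; iterating: T(2)=-80, T(3)=-126, T(4)=-92, T(5)=68, T(6)=320, T(7)=504, T(8)=368, T(9)=-272, T(10)=-1280, T(11)=-2016; answer -2016
Step 2: Y1 = -2016; d = 7; remainder = value at the root: 4*(7)^4 + 2*(7)^3 + 3*(7)^2 - 1*(7)^1 + 6 = (9604) + (686) + (147) + (-7) + (6) = 10436; answer 10436
Step 3: Y2 = 10436; c = 5; total draws C(8,2) = 28; complement C(5,2) = 10; favorable 28 - 10 = 18; P = 9/14; answer 9/14

9/14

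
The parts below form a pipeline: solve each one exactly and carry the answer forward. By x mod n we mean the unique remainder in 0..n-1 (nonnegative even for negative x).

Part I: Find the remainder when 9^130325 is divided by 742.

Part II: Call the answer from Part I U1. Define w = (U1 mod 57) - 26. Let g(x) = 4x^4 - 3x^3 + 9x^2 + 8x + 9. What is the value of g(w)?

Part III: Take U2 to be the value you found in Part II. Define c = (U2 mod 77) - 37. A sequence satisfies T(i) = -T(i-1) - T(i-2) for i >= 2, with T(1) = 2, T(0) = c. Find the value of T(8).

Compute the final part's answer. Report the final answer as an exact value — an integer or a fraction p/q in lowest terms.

19

Part I: squarings mod 742: 9^1=9, 9^2=81, 9^4=625, 9^8=333, 9^16=331, 9^32=487, 9^64=471, 9^128=725, 9^256=289, 9^512=417, 9^1024=261, 9^2048=599, 9^4096=415, 9^8192=81, 9^16384=625, 9^32768=333, 9^65536=331; 9^130325 = 9^1 * 9^4 * 9^16 * 9^256 * 9^1024 * 9^2048 * 9^4096 * 9^8192 * 9^16384 * 9^32768 * 9^65536 = 529 (mod 742); answer 529
Part II: U1 = 529; w = -10; 4*(-10)^4 - 3*(-10)^3 + 9*(-10)^2 + 8*(-10)^1 + 9 = (40000) + (3000) + (900) + (-80) + (9) = 43829; answer 43829
Part III: U2 = 43829; c = -21; T(2) = -1*(2) - 1*(-21) = 19; iterating: T(2)=19, T(3)=-21, T(4)=2, T(5)=19, T(6)=-21, T(7)=2, T(8)=19; answer 19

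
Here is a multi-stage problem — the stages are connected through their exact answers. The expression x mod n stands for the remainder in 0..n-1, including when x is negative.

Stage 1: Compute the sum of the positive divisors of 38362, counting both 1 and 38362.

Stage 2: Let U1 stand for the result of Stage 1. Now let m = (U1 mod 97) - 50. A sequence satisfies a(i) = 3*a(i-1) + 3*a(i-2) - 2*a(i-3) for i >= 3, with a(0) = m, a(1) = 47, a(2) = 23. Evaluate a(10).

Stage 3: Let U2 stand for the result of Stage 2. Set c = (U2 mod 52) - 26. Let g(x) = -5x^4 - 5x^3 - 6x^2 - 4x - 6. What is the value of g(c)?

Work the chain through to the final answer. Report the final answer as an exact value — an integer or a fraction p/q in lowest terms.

Stage 1: 38362 = 2 * 19181; sigma = (1 + 2) * (1 + 19181) = 3 * 19182 = 57546; answer 57546
Stage 2: U1 = 57546; m = -25; a(3) = 3*(23) + 3*(47) - 2*(-25) = 260; iterating: a(3)=260, a(4)=755, a(5)=2999, a(6)=10742, a(7)=39713, a(8)=145367, a(9)=533756, a(10)=1957943; answer 1957943
Stage 3: U2 = 1957943; c = 13; -5*(13)^4 - 5*(13)^3 - 6*(13)^2 - 4*(13)^1 - 6 = (-142805) + (-10985) + (-1014) + (-52) + (-6) = -154862; answer -154862

-154862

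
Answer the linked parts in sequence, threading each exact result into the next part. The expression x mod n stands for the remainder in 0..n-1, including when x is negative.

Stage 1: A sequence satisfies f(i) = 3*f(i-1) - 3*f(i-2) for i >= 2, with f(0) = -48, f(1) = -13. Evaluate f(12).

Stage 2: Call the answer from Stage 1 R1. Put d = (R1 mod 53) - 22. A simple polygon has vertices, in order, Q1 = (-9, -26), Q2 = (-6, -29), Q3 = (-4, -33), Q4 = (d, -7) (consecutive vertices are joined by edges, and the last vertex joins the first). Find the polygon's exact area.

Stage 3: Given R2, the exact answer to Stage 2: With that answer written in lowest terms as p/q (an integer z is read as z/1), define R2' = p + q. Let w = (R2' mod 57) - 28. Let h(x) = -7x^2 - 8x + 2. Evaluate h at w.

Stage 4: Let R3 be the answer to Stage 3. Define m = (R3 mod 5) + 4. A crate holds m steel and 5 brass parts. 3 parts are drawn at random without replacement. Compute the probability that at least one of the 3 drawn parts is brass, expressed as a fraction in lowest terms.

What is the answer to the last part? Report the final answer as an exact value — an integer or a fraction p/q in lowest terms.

Stage 1: f(2) = 3*(-13) - 3*(-48) = 105; iterating: f(2)=105, f(3)=354, f(4)=747, f(5)=1179, f(6)=1296, f(7)=351, f(8)=-2835, f(9)=-9558, f(10)=-20169, f(11)=-31833, f(12)=-34992; answer -34992
Stage 2: R1 = -34992; d = 19; cross terms: (-9*-29 - -6*-26)=105, (-6*-33 - -4*-29)=82, (-4*-7 - 19*-33)=655, (19*-26 - -9*-7)=-557; twice the area = |285| = 285; area = 285/2; answer 285/2
Stage 3: R2 = 285/2; threaded value p + q = 287; w = -26; -7*(-26)^2 - 8*(-26)^1 + 2 = (-4732) + (208) + (2) = -4522; answer -4522
Stage 4: R3 = -4522; m = 7; total draws C(12,3) = 220; complement C(7,3) = 35; favorable 220 - 35 = 185; P = 37/44; answer 37/44

37/44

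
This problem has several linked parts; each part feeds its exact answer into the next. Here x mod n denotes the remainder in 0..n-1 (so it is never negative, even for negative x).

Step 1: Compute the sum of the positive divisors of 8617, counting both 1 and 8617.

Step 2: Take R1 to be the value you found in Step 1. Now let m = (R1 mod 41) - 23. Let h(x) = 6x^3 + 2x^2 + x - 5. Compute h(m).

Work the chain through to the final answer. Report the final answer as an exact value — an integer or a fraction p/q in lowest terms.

Step 1: 8617 = 7 * 1231; sigma = (1 + 7) * (1 + 1231) = 8 * 1232 = 9856; answer 9856
Step 2: R1 = 9856; m = -7; 6*(-7)^3 + 2*(-7)^2 + 1*(-7)^1 - 5 = (-2058) + (98) + (-7) + (-5) = -1972; answer -1972

-1972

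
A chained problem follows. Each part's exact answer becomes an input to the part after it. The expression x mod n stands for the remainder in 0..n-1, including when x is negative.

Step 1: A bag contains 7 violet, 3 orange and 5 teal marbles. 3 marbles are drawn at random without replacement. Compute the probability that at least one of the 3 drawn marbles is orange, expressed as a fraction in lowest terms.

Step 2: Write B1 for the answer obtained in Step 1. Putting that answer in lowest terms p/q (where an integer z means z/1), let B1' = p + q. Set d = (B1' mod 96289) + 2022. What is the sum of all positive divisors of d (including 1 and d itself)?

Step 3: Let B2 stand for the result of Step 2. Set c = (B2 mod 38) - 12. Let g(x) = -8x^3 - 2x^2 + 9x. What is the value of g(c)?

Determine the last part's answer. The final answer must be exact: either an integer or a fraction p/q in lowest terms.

Step 1: total draws C(15,3) = 455; complement C(12,3) = 220; favorable 455 - 220 = 235; P = 47/91; answer 47/91
Step 2: B1 = 47/91; threaded value p + q = 138; d = 2160; 2160 = 2^4 * 3^3 * 5; sigma = (1 + 2 + 4 + 8 + 16) * (1 + 3 + 9 + 27) * (1 + 5) = 31 * 40 * 6 = 7440; answer 7440
Step 3: B2 = 7440; c = 18; -8*(18)^3 - 2*(18)^2 + 9*(18)^1 = (-46656) + (-648) + (162) = -47142; answer -47142

-47142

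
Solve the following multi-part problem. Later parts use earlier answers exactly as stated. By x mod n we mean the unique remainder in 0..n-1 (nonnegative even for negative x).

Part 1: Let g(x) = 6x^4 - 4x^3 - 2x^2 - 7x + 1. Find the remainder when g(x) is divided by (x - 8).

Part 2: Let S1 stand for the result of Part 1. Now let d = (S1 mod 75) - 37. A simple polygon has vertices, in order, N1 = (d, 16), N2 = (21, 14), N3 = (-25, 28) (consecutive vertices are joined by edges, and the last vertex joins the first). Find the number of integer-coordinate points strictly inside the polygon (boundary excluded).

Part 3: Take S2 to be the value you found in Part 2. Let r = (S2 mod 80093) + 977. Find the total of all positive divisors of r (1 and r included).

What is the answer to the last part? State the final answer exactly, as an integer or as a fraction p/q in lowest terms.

Part 1: remainder = value at the root: 6*(8)^4 - 4*(8)^3 - 2*(8)^2 - 7*(8)^1 + 1 = (24576) + (-2048) + (-128) + (-56) + (1) = 22345; answer 22345
Part 2: S1 = 22345; d = 33; cross terms: (33*14 - 21*16)=126, (21*28 - -25*14)=938, (-25*16 - 33*28)=-1324; twice the area = |-260| = 260; area = 130; boundary points = 2 + 2 + 2 = 6; strictly interior points = area - boundary/2 + 1 = 128; answer 128
Part 3: S2 = 128; r = 1105; 1105 = 5 * 13 * 17; sigma = (1 + 5) * (1 + 13) * (1 + 17) = 6 * 14 * 18 = 1512; answer 1512

1512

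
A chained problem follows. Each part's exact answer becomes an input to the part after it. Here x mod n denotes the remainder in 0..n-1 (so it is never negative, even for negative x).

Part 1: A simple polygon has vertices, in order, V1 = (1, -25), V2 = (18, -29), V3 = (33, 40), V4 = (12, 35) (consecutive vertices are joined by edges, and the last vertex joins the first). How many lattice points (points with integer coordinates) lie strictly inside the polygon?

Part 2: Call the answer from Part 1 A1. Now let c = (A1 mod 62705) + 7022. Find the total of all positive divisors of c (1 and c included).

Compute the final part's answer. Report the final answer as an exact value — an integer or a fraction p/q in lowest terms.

10368

Part 1: cross terms: (1*-29 - 18*-25)=421, (18*40 - 33*-29)=1677, (33*35 - 12*40)=675, (12*-25 - 1*35)=-335; twice the area = |2438| = 2438; area = 1219; boundary points = 1 + 3 + 1 + 1 = 6; strictly interior points = area - boundary/2 + 1 = 1217; answer 1217
Part 2: A1 = 1217; c = 8239; 8239 = 7 * 11 * 107; sigma = (1 + 7) * (1 + 11) * (1 + 107) = 8 * 12 * 108 = 10368; answer 10368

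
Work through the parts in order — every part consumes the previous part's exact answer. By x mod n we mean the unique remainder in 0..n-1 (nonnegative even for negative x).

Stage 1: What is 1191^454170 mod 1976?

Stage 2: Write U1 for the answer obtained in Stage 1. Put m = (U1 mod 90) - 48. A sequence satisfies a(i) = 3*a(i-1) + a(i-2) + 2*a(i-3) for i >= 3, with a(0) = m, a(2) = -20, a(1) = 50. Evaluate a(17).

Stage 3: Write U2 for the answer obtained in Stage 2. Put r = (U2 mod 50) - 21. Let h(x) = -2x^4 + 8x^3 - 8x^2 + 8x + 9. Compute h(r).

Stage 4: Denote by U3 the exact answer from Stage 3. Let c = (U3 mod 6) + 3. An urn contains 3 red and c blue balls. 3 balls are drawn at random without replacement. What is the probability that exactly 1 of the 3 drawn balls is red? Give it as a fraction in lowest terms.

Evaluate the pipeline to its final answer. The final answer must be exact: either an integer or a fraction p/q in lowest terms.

Stage 1: squarings mod 1976: 1191^1=1191, 1191^2=1689, 1191^4=1353, 1191^8=833, 1191^16=313, 1191^32=1145, 1191^64=937, 1191^128=625, 1191^256=1353, 1191^512=833, 1191^1024=313, 1191^2048=1145, 1191^4096=937, 1191^8192=625, 1191^16384=1353, 1191^32768=833, 1191^65536=313, 1191^131072=1145, 1191^262144=937; 1191^454170 = 1191^2 * 1191^8 * 1191^16 * 1191^512 * 1191^1024 * 1191^2048 * 1191^8192 * 1191^16384 * 1191^32768 * 1191^131072 * 1191^262144 = 1793 (mod 1976); answer 1793
Stage 2: U1 = 1793; m = 35; a(3) = 3*(-20) + 1*(50) + 2*(35) = 60; iterating: a(3)=60, a(4)=260, a(5)=800, a(6)=2780, a(7)=9660, a(8)=33360, a(9)=115300, a(10)=398580, a(11)=1377760, a(12)=4762460, a(13)=16462300, a(14)=56904880, a(15)=196701860, a(16)=679935060, a(17)=2350316800; answer 2350316800
Stage 3: U2 = 2350316800; r = -21; -2*(-21)^4 + 8*(-21)^3 - 8*(-21)^2 + 8*(-21)^1 + 9 = (-388962) + (-74088) + (-3528) + (-168) + (9) = -466737; answer -466737
Stage 4: U3 = -466737; c = 6; total draws C(9,3) = 84; favorable C(3,1)*C(6,2) = 45; P = 15/28; answer 15/28

15/28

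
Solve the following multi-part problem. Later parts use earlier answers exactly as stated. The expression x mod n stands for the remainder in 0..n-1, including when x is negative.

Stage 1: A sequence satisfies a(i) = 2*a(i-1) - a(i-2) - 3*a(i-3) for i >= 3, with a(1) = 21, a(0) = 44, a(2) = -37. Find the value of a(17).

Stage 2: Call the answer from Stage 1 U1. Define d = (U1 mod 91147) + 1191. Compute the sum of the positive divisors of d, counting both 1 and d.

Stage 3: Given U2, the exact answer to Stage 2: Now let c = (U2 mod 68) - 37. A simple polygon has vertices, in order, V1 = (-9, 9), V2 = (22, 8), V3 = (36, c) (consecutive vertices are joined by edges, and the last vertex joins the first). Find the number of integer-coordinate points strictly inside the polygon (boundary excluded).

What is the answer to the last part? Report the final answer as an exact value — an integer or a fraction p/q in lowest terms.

Stage 1: a(3) = 2*(-37) - 1*(21) - 3*(44) = -227; iterating: a(3)=-227, a(4)=-480, a(5)=-622, a(6)=-83, a(7)=1896, a(8)=5741, a(9)=9835, a(10)=8241, a(11)=-10576, a(12)=-58898, a(13)=-131943, a(14)=-173260, a(15)=-37883, a(16)=493323, a(17)=1544309; answer 1544309
Stage 2: U1 = 1544309; d = 87148; 87148 = 2^2 * 21787; sigma = (1 + 2 + 4) * (1 + 21787) = 7 * 21788 = 152516; answer 152516
Stage 3: U2 = 152516; c = 23; cross terms: (-9*8 - 22*9)=-270, (22*23 - 36*8)=218, (36*9 - -9*23)=531; twice the area = |479| = 479; area = 479/2; boundary points = 1 + 1 + 1 = 3; strictly interior points = area - boundary/2 + 1 = 239; answer 239

239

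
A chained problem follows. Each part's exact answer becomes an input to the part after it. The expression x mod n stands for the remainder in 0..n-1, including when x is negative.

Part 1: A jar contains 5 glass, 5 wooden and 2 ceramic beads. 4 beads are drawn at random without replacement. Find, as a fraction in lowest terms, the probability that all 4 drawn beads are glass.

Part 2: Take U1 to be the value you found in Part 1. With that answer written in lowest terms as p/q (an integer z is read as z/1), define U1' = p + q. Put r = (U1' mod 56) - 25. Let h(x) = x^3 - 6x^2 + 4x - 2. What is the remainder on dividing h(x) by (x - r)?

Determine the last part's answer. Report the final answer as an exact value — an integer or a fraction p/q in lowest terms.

Part 1: total draws C(12,4) = 495; favorable C(5,4) = 5; P = 1/99; answer 1/99
Part 2: U1 = 1/99; threaded value p + q = 100; r = 19; remainder = value at the root: 1*(19)^3 - 6*(19)^2 + 4*(19)^1 - 2 = (6859) + (-2166) + (76) + (-2) = 4767; answer 4767

4767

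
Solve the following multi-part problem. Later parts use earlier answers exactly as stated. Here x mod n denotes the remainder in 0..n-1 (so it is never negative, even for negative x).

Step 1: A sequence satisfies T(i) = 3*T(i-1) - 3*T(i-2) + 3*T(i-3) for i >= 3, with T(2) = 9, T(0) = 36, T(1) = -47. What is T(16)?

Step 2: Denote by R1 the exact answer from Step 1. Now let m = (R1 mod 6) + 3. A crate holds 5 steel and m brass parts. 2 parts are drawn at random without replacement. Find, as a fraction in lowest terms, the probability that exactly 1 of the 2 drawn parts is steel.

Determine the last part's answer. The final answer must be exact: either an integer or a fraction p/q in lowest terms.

Step 1: T(3) = 3*(9) - 3*(-47) + 3*(36) = 276; iterating: T(3)=276, T(4)=660, T(5)=1179, T(6)=2385, T(7)=5598, T(8)=13176, T(9)=29889, T(10)=66933, T(11)=150660, T(12)=340848, T(13)=771363, T(14)=1743525, T(15)=3939030, T(16)=8900604; answer 8900604
Step 2: R1 = 8900604; m = 3; total draws C(8,2) = 28; favorable C(5,1)*C(3,1) = 15; P = 15/28; answer 15/28

15/28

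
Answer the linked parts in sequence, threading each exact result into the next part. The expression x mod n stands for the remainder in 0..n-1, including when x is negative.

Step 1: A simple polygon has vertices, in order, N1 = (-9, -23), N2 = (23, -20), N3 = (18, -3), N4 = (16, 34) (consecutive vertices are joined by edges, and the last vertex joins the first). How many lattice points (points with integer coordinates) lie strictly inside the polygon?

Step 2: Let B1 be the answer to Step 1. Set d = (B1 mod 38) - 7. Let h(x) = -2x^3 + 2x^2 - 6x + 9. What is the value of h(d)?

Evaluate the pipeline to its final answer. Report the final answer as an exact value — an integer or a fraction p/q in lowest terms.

835

Step 1: cross terms: (-9*-20 - 23*-23)=709, (23*-3 - 18*-20)=291, (18*34 - 16*-3)=660, (16*-23 - -9*34)=-62; twice the area = |1598| = 1598; area = 799; boundary points = 1 + 1 + 1 + 1 = 4; strictly interior points = area - boundary/2 + 1 = 798; answer 798
Step 2: B1 = 798; d = -7; -2*(-7)^3 + 2*(-7)^2 - 6*(-7)^1 + 9 = (686) + (98) + (42) + (9) = 835; answer 835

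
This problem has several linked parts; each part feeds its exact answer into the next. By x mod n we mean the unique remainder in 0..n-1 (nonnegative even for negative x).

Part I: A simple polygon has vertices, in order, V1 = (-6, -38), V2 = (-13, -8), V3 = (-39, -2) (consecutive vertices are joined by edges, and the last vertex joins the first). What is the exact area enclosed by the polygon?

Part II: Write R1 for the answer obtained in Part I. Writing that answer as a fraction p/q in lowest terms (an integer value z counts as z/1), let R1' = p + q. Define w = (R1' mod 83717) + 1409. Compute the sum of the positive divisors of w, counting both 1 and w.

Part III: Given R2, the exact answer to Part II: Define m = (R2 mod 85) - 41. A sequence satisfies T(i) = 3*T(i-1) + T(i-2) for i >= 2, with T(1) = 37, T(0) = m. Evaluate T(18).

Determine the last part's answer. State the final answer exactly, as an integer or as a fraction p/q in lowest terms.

Part I: cross terms: (-6*-8 - -13*-38)=-446, (-13*-2 - -39*-8)=-286, (-39*-38 - -6*-2)=1470; twice the area = |738| = 738; area = 369; answer 369
Part II: R1 = 369; threaded value p + q = 370; w = 1779; 1779 = 3 * 593; sigma = (1 + 3) * (1 + 593) = 4 * 594 = 2376; answer 2376
Part III: R2 = 2376; m = 40; T(2) = 3*(37) + 1*(40) = 151; iterating: T(2)=151, T(3)=490, T(4)=1621, T(5)=5353, T(6)=17680, T(7)=58393, T(8)=192859, T(9)=636970, T(10)=2103769, T(11)=6948277, T(12)=22948600, T(13)=75794077, T(14)=250330831, T(15)=826786570, T(16)=2730690541, T(17)=9018858193, T(18)=29787265120; answer 29787265120

29787265120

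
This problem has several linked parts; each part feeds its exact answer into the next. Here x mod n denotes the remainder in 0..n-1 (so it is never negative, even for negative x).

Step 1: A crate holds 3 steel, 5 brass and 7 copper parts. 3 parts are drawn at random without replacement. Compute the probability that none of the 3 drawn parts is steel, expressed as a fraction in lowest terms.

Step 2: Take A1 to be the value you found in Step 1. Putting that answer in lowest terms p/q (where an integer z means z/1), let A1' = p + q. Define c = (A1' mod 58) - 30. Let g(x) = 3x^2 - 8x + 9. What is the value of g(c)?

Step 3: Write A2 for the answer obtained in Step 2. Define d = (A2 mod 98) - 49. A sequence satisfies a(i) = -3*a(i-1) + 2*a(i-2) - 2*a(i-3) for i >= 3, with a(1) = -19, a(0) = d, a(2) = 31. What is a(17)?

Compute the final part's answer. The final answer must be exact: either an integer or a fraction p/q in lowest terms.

-14145939781

Step 1: total draws C(15,3) = 455; favorable C(12,3) = 220; P = 44/91; answer 44/91
Step 2: A1 = 44/91; threaded value p + q = 135; c = -11; 3*(-11)^2 - 8*(-11)^1 + 9 = (363) + (88) + (9) = 460; answer 460
Step 3: A2 = 460; d = 19; a(3) = -3*(31) + 2*(-19) - 2*(19) = -169; iterating: a(3)=-169, a(4)=607, a(5)=-2221, a(6)=8215, a(7)=-30301, a(8)=111775, a(9)=-412357, a(10)=1521223, a(11)=-5611933, a(12)=20702959, a(13)=-76375189, a(14)=281755351, a(15)=-1039422349, a(16)=3834528127, a(17)=-14145939781; answer -14145939781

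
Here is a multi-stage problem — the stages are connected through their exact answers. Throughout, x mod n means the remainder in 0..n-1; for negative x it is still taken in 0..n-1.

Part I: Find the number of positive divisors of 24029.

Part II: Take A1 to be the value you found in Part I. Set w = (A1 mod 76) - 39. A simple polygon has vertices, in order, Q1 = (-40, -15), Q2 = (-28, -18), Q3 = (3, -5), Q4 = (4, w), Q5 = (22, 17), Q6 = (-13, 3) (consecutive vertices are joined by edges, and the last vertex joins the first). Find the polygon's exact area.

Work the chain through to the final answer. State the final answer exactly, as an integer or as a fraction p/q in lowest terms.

Part I: 24029 is prime, so its only divisors are 1 and 24029; count = 2; answer 2
Part II: A1 = 2; w = -37; cross terms: (-40*-18 - -28*-15)=300, (-28*-5 - 3*-18)=194, (3*-37 - 4*-5)=-91, (4*17 - 22*-37)=882, (22*3 - -13*17)=287, (-13*-15 - -40*3)=315; twice the area = |1887| = 1887; area = 1887/2; answer 1887/2

1887/2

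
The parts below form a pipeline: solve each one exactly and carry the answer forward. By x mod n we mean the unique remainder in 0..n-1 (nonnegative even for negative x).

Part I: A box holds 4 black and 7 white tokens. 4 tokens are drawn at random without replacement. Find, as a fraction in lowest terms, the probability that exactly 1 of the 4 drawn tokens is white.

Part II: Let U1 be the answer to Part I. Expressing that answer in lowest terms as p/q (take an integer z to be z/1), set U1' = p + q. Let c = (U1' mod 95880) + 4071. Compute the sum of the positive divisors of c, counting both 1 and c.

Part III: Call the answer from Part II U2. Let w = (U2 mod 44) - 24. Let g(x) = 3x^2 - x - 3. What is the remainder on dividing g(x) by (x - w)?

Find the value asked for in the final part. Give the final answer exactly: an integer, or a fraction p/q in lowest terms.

49

Part I: total draws C(11,4) = 330; favorable C(7,1)*C(4,3) = 28; P = 14/165; answer 14/165
Part II: U1 = 14/165; threaded value p + q = 179; c = 4250; 4250 = 2 * 5^3 * 17; sigma = (1 + 2) * (1 + 5 + 25 + 125) * (1 + 17) = 3 * 156 * 18 = 8424; answer 8424
Part III: U2 = 8424; w = -4; remainder = value at the root: 3*(-4)^2 - 1*(-4)^1 - 3 = (48) + (4) + (-3) = 49; answer 49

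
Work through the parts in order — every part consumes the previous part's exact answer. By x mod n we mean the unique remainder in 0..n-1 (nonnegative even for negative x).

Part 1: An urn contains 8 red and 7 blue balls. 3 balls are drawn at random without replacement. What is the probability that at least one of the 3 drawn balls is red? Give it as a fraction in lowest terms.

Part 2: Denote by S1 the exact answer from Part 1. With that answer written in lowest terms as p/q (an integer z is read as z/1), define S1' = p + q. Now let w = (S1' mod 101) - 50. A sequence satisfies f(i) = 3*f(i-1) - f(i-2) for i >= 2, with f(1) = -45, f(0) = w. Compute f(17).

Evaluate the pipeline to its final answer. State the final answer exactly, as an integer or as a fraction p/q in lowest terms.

-202172190

Part 1: total draws C(15,3) = 455; complement C(7,3) = 35; favorable 455 - 35 = 420; P = 12/13; answer 12/13
Part 2: S1 = 12/13; threaded value p + q = 25; w = -25; f(2) = 3*(-45) - 1*(-25) = -110; iterating: f(2)=-110, f(3)=-285, f(4)=-745, f(5)=-1950, f(6)=-5105, f(7)=-13365, f(8)=-34990, f(9)=-91605, f(10)=-239825, f(11)=-627870, f(12)=-1643785, f(13)=-4303485, f(14)=-11266670, f(15)=-29496525, f(16)=-77222905, f(17)=-202172190; answer -202172190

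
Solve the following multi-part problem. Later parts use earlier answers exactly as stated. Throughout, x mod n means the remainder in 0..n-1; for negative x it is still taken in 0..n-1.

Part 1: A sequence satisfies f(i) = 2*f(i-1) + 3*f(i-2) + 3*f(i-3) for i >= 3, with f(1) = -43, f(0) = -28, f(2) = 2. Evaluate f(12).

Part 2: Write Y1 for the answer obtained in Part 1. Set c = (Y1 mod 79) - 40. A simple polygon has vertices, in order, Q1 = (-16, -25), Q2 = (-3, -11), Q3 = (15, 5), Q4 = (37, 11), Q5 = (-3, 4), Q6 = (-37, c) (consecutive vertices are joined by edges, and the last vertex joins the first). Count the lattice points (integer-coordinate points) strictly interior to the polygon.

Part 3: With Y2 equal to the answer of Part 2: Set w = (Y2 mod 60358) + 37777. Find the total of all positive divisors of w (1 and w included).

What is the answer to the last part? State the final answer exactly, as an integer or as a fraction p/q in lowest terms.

62712

Part 1: f(3) = 2*(2) + 3*(-43) + 3*(-28) = -209; iterating: f(3)=-209, f(4)=-541, f(5)=-1703, f(6)=-5656, f(7)=-18044, f(8)=-58165, f(9)=-187430, f(10)=-603487, f(11)=-1943759, f(12)=-6260269; answer -6260269
Part 2: Y1 = -6260269; c = -33; cross terms: (-16*-11 - -3*-25)=101, (-3*5 - 15*-11)=150, (15*11 - 37*5)=-20, (37*4 - -3*11)=181, (-3*-33 - -37*4)=247, (-37*-25 - -16*-33)=397; twice the area = |1056| = 1056; area = 528; boundary points = 1 + 2 + 2 + 1 + 1 + 1 = 8; strictly interior points = area - boundary/2 + 1 = 525; answer 525
Part 3: Y2 = 525; w = 38302; 38302 = 2 * 11 * 1741; sigma = (1 + 2) * (1 + 11) * (1 + 1741) = 3 * 12 * 1742 = 62712; answer 62712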